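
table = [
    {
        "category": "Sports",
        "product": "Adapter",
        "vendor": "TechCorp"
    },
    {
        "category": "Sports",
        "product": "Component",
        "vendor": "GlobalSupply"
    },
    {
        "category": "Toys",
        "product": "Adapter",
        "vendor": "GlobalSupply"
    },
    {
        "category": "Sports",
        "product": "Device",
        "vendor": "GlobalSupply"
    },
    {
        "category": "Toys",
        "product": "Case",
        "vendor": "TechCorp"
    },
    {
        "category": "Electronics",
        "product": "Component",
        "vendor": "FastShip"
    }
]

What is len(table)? 6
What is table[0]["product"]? "Adapter"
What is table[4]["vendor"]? "TechCorp"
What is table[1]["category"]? "Sports"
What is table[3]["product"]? "Device"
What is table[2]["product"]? "Adapter"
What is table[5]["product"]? "Component"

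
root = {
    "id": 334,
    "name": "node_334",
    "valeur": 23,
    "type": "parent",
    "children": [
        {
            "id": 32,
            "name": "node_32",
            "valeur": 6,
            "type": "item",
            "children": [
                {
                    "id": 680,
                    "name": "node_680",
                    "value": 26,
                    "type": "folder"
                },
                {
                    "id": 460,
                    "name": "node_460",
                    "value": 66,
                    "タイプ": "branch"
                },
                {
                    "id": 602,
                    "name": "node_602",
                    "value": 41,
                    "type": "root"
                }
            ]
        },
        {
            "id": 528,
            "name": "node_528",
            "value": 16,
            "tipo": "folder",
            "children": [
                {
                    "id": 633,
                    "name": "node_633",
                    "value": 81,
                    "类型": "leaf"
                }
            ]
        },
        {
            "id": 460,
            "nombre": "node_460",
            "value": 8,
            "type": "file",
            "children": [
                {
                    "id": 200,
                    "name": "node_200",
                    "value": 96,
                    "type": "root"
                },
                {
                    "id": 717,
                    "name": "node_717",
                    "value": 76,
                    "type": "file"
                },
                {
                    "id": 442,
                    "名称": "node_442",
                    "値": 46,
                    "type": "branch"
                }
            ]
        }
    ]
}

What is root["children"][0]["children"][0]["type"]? "folder"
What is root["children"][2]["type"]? "file"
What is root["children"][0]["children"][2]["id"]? 602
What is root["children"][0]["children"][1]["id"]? 460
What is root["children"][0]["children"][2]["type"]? "root"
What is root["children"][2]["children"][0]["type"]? "root"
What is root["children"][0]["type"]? "item"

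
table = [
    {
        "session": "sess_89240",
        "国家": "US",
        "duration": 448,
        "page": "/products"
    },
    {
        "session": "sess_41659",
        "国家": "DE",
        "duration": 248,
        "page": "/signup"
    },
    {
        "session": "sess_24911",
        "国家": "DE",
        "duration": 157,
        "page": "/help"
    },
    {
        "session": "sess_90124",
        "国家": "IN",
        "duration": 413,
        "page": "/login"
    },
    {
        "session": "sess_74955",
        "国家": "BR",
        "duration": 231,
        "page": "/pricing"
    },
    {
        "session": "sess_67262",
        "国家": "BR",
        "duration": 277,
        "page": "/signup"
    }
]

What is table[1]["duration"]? 248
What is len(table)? 6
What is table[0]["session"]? "sess_89240"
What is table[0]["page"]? "/products"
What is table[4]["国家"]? "BR"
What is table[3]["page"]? "/login"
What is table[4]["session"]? "sess_74955"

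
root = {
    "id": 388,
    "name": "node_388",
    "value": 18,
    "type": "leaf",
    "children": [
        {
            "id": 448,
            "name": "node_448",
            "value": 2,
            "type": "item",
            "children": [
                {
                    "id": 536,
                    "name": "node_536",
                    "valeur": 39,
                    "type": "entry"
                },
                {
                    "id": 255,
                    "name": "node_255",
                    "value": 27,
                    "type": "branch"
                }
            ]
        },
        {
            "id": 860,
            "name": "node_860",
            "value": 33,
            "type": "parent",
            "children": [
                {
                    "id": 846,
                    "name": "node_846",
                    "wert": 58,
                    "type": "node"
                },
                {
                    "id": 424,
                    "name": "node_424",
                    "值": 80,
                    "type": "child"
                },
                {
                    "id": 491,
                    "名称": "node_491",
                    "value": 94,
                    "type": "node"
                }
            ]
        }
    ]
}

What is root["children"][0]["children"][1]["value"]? 27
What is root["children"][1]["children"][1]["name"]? "node_424"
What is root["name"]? "node_388"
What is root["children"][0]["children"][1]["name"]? "node_255"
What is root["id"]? 388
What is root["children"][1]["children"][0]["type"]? "node"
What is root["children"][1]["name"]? "node_860"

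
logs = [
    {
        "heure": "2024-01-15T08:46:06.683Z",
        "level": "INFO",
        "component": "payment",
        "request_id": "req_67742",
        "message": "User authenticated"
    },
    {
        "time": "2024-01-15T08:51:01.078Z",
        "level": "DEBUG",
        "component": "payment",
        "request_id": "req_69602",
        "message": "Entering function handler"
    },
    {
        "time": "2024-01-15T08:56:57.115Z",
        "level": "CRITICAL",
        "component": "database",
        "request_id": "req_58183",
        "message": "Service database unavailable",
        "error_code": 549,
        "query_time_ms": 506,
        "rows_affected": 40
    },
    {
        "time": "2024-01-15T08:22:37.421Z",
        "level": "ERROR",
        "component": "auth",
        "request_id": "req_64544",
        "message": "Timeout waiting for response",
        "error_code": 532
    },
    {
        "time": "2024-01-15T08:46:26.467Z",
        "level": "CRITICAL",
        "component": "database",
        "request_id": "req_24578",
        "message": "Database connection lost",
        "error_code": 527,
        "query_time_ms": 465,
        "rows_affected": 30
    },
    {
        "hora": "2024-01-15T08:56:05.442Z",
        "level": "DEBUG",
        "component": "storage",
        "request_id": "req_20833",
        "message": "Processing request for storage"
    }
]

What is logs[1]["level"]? "DEBUG"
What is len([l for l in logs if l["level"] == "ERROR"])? 1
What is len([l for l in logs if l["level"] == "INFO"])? 1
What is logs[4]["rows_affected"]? 30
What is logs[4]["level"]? "CRITICAL"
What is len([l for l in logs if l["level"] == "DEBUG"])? 2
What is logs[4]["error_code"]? 527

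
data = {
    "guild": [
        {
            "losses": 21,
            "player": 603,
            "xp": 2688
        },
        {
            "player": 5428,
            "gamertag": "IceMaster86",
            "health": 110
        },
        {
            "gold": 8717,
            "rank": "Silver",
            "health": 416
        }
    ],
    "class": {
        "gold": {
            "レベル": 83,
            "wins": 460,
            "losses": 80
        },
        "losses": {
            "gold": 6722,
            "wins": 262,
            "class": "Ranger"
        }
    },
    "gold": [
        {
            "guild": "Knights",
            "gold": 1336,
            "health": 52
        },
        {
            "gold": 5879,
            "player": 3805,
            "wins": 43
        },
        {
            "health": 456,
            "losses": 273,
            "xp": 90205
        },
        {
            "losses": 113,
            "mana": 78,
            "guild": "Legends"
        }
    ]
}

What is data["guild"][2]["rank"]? "Silver"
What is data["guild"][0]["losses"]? 21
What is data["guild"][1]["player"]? 5428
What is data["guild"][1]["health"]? 110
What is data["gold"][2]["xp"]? 90205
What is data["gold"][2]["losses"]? 273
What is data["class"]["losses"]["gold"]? 6722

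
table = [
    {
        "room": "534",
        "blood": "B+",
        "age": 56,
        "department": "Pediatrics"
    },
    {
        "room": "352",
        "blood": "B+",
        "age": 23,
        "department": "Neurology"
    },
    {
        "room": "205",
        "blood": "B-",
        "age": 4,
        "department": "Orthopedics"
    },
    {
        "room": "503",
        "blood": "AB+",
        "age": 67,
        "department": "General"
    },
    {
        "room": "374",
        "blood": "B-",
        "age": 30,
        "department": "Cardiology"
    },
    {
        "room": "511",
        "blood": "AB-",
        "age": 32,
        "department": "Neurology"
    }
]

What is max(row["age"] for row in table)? 67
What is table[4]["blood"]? "B-"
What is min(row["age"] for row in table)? 4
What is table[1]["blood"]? "B+"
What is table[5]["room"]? "511"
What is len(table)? 6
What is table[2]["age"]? 4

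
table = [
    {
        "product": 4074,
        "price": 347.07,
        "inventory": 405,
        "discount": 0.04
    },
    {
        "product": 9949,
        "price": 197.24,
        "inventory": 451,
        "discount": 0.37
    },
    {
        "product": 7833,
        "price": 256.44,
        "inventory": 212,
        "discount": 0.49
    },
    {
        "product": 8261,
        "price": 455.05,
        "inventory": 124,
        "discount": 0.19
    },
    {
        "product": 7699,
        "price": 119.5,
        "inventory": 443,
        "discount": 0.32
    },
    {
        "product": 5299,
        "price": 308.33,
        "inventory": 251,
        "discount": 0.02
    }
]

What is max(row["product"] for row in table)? 9949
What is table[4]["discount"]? 0.32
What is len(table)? 6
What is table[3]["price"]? 455.05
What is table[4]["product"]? 7699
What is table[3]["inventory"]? 124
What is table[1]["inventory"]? 451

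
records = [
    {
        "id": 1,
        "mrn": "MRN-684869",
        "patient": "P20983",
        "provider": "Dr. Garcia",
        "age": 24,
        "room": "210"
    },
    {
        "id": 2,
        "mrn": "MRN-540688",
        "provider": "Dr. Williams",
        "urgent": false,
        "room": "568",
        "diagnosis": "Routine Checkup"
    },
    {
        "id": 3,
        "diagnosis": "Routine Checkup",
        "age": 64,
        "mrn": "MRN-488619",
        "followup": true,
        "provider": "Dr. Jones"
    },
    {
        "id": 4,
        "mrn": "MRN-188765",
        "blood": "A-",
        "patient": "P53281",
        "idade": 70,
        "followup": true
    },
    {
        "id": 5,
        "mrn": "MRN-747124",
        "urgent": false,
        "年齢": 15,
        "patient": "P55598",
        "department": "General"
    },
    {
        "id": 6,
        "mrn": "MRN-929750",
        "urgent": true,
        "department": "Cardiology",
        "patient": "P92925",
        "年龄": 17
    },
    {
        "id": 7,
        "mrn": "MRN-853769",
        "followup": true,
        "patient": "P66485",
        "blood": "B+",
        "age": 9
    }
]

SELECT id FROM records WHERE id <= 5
[1, 2, 3, 4, 5]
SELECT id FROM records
[1, 2, 3, 4, 5, 6, 7]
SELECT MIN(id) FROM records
1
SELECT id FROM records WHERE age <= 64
[1, 3, 7]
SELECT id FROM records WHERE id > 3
[4, 5, 6, 7]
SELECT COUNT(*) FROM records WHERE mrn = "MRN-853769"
1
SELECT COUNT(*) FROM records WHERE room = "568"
1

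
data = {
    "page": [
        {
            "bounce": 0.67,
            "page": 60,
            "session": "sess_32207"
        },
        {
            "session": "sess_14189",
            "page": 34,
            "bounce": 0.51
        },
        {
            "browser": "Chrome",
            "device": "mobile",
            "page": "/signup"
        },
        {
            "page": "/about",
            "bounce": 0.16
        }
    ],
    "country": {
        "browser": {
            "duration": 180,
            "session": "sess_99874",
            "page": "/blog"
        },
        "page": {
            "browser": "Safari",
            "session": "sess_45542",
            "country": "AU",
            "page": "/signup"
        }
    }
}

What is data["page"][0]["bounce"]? 0.67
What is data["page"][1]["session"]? "sess_14189"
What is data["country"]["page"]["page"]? "/signup"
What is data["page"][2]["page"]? "/signup"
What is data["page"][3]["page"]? "/about"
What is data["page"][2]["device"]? "mobile"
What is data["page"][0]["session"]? "sess_32207"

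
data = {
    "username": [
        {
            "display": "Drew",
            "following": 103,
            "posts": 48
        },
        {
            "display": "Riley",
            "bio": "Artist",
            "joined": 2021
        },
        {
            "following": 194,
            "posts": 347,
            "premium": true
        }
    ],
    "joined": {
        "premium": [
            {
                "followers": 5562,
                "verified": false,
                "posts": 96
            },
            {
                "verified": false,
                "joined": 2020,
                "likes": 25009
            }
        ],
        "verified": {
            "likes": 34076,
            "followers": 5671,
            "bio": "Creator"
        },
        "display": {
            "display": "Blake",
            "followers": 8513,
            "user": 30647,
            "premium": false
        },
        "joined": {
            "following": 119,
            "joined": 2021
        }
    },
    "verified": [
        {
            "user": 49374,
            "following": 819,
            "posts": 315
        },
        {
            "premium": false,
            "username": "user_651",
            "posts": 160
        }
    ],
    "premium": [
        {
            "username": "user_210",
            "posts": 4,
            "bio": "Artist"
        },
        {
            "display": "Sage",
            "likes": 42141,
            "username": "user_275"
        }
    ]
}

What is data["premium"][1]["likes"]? 42141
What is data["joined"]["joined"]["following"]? 119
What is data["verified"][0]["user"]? 49374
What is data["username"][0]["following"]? 103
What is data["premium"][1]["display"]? "Sage"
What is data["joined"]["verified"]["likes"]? 34076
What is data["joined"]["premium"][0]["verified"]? False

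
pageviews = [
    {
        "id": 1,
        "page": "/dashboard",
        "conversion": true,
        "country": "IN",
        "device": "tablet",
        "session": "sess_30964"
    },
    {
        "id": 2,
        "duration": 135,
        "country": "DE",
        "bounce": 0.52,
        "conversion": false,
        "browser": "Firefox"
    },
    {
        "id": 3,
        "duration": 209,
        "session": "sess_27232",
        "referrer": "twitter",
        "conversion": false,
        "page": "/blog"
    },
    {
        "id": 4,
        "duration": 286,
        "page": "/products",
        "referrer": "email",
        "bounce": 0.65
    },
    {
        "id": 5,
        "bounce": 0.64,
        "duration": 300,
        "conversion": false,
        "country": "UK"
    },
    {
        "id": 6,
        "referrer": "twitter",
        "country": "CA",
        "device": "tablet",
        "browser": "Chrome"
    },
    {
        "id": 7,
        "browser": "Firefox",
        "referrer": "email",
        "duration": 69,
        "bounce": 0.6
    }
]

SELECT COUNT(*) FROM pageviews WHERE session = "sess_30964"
1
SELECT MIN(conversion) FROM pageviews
False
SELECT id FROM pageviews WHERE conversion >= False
[1, 2, 3, 5]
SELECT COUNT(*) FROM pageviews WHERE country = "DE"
1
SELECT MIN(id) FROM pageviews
1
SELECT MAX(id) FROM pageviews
7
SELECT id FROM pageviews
[1, 2, 3, 4, 5, 6, 7]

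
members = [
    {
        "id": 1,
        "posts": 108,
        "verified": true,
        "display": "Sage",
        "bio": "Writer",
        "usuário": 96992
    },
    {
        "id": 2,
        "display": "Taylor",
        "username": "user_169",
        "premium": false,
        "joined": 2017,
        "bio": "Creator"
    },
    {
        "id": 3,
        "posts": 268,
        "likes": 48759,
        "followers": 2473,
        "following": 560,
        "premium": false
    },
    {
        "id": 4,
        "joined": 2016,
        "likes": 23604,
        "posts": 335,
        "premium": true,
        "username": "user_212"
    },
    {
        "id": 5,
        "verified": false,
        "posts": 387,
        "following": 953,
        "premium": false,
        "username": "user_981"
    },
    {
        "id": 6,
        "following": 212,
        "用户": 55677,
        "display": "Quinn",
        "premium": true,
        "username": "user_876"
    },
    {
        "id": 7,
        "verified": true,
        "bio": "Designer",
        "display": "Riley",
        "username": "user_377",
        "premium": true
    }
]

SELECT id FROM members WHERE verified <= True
[1, 5, 7]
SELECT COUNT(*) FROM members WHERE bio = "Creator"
1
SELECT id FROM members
[1, 2, 3, 4, 5, 6, 7]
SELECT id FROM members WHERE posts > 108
[3, 4, 5]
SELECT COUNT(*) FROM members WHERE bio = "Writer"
1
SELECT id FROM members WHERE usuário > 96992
[]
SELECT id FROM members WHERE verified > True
[]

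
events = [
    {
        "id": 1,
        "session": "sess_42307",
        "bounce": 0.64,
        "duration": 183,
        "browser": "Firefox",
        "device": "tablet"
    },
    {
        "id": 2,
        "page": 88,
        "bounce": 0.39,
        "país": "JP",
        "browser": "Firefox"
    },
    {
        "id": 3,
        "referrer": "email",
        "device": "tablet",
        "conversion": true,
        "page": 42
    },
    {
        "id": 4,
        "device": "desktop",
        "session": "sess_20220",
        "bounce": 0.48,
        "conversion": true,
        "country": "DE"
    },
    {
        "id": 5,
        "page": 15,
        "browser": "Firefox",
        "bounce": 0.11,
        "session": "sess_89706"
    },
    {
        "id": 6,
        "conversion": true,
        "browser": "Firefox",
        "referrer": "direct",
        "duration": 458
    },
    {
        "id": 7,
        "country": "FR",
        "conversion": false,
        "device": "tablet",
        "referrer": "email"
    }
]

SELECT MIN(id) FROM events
1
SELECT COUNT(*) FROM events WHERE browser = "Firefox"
4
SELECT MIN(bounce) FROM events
0.11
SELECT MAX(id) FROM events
7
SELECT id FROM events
[1, 2, 3, 4, 5, 6, 7]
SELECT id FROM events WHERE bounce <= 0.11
[5]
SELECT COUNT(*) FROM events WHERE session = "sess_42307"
1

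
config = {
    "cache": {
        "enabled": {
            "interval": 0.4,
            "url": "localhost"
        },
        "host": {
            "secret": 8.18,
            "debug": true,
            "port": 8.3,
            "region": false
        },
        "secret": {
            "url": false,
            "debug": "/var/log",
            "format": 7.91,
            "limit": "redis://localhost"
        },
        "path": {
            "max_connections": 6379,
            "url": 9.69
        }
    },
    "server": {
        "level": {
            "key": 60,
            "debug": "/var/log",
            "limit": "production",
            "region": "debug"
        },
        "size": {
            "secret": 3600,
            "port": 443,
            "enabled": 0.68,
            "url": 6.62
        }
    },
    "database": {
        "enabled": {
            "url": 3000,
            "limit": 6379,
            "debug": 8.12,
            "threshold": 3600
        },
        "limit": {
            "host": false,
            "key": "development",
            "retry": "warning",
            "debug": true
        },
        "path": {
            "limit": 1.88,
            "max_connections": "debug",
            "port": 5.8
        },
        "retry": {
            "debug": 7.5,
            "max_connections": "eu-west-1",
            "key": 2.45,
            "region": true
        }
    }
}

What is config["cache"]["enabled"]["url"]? "localhost"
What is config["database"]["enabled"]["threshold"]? 3600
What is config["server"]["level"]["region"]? "debug"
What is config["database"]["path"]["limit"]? 1.88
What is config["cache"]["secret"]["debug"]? "/var/log"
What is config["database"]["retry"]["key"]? 2.45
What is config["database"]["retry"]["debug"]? 7.5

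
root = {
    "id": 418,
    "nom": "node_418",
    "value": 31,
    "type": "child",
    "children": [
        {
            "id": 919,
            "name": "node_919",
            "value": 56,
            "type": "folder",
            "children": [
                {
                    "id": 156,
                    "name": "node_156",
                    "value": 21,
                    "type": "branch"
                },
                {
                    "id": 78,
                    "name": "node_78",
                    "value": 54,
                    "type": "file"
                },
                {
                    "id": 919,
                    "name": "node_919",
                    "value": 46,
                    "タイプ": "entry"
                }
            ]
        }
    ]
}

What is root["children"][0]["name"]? "node_919"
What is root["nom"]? "node_418"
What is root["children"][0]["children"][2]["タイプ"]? "entry"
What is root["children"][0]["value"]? 56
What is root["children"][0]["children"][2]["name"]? "node_919"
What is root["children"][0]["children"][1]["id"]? 78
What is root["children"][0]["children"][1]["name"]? "node_78"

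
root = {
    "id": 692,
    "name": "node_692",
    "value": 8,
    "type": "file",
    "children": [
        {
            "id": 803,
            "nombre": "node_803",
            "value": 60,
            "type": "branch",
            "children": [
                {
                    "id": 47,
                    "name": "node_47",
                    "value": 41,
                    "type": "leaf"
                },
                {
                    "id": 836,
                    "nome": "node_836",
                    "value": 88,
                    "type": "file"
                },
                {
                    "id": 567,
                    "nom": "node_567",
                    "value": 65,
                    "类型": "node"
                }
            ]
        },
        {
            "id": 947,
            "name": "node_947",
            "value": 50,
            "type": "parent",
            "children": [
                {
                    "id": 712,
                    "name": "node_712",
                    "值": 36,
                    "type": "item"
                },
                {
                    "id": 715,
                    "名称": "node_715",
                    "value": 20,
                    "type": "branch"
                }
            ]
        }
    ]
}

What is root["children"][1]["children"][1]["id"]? 715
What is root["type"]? "file"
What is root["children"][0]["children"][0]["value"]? 41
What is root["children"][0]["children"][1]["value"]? 88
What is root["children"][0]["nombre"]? "node_803"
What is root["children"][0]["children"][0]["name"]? "node_47"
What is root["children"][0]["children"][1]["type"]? "file"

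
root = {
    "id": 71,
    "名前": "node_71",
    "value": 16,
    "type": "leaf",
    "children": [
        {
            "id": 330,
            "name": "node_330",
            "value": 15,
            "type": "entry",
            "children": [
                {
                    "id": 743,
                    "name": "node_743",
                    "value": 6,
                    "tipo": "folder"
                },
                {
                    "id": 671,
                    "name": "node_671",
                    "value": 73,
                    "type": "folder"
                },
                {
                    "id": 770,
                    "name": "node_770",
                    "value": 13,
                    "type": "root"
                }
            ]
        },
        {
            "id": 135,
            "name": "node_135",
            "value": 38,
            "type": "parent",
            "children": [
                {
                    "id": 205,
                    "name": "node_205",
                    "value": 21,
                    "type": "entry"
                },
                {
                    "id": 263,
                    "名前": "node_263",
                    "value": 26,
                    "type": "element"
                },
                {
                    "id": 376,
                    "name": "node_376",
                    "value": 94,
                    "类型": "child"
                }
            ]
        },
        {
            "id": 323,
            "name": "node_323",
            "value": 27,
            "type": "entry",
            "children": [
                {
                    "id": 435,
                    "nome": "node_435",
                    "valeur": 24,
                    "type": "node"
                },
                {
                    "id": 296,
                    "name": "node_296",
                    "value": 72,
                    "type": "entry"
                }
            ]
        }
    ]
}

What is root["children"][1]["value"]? 38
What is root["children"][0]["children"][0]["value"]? 6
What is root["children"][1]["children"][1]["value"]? 26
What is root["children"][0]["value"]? 15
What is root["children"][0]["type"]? "entry"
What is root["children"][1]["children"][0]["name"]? "node_205"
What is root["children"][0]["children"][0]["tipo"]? "folder"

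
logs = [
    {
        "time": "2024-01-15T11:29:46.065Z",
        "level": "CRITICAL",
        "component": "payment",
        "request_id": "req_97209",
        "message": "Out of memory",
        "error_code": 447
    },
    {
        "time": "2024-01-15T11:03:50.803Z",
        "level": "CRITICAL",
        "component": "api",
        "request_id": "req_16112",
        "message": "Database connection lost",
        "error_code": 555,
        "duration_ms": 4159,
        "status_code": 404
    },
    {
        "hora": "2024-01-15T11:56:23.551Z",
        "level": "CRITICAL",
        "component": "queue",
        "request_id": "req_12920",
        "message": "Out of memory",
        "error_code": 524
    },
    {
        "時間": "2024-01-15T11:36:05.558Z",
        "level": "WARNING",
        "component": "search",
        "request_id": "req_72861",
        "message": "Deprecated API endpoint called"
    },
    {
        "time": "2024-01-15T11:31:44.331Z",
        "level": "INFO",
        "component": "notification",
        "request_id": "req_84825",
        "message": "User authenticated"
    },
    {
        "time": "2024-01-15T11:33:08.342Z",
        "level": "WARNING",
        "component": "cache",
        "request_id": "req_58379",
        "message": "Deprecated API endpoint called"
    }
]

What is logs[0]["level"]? "CRITICAL"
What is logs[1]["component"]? "api"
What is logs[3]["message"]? "Deprecated API endpoint called"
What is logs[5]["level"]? "WARNING"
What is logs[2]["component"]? "queue"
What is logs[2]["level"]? "CRITICAL"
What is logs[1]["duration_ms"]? 4159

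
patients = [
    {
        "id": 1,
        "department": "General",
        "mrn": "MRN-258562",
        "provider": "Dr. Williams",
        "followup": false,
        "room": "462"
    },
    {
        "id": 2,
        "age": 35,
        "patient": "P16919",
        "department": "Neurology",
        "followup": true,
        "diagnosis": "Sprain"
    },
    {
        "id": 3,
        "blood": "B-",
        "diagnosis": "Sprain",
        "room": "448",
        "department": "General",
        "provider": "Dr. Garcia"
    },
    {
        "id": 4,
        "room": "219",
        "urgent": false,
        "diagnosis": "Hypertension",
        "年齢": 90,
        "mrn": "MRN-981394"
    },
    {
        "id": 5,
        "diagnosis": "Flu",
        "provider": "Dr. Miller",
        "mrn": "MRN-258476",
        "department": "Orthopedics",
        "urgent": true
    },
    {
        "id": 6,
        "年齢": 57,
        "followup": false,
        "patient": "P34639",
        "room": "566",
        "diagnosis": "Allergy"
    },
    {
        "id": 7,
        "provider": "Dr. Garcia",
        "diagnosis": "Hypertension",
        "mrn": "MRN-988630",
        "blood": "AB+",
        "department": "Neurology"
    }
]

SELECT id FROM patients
[1, 2, 3, 4, 5, 6, 7]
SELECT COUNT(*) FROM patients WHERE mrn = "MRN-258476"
1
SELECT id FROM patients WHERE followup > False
[2]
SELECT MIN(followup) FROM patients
False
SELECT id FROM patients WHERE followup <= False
[1, 6]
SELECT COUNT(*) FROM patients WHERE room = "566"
1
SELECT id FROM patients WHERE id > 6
[7]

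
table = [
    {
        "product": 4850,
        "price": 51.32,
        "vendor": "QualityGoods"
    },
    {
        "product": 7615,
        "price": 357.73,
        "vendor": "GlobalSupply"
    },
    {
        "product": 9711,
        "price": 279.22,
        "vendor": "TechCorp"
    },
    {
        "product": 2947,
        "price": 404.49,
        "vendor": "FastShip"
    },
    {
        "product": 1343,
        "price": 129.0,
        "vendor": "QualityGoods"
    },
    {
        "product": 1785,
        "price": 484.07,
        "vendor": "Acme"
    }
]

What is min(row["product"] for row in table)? 1343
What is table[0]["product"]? 4850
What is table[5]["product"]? 1785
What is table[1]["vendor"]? "GlobalSupply"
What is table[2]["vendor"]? "TechCorp"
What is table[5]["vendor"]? "Acme"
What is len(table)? 6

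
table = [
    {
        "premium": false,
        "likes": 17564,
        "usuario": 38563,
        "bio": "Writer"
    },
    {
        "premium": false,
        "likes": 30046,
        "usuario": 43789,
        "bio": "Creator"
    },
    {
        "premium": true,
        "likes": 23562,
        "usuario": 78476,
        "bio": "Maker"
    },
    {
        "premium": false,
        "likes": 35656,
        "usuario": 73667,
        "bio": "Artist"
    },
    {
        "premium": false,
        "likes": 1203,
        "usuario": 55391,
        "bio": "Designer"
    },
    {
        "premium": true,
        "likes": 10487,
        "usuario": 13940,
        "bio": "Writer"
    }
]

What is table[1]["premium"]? False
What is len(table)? 6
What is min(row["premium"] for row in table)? False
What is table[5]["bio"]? "Writer"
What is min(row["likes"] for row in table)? 1203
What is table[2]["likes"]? 23562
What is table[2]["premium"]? True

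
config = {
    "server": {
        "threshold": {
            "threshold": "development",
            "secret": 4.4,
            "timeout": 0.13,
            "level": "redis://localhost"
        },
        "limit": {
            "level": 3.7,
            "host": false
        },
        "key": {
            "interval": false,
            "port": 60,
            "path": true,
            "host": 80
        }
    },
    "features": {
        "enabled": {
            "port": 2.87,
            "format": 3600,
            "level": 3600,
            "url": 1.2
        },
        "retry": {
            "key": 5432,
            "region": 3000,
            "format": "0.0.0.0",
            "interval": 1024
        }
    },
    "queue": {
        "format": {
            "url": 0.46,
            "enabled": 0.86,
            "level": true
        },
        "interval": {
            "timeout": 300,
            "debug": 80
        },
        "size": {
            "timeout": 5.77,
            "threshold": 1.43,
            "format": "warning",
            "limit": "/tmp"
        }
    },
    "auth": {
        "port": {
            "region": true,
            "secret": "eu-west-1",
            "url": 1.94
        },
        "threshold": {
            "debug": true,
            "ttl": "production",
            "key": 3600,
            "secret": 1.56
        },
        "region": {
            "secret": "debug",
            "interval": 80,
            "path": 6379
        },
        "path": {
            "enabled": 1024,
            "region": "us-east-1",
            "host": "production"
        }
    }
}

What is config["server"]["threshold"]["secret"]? 4.4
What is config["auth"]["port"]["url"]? 1.94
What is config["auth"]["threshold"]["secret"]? 1.56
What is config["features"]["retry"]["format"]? "0.0.0.0"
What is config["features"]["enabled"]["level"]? 3600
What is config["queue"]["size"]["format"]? "warning"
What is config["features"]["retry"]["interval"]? 1024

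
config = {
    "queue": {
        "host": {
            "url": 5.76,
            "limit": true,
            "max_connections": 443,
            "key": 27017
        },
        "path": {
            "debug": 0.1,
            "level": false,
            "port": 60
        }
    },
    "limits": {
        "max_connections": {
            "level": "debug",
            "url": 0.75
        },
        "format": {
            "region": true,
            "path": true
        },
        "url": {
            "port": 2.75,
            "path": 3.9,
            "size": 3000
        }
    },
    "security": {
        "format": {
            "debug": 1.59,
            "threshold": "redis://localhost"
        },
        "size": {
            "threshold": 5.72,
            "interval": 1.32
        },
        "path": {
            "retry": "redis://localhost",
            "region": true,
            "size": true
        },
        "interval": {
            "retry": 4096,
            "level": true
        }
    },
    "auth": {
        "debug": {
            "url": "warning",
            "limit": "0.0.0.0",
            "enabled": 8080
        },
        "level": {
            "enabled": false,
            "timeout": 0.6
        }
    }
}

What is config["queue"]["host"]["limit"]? True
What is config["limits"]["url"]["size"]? 3000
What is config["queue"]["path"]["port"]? 60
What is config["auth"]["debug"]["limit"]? "0.0.0.0"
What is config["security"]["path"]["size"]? True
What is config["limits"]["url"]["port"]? 2.75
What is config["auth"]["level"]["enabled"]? False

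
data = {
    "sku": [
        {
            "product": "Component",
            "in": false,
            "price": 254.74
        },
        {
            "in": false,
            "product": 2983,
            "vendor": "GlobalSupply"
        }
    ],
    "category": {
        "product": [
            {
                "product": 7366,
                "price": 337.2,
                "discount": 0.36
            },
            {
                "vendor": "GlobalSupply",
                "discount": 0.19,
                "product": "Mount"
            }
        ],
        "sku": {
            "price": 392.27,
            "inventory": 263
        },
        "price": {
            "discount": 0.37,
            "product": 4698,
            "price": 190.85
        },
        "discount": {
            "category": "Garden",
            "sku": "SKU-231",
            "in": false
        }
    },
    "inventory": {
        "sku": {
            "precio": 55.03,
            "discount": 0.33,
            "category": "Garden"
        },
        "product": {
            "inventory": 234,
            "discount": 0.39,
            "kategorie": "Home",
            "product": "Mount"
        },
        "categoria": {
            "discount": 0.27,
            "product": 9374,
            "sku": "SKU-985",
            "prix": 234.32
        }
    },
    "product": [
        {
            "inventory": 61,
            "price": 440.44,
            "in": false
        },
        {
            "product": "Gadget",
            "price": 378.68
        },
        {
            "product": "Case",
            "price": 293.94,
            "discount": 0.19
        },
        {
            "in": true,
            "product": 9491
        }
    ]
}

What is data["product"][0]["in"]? False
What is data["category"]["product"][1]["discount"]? 0.19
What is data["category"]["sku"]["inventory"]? 263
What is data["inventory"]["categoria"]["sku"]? "SKU-985"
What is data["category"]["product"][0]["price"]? 337.2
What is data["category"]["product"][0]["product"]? 7366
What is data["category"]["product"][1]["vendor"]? "GlobalSupply"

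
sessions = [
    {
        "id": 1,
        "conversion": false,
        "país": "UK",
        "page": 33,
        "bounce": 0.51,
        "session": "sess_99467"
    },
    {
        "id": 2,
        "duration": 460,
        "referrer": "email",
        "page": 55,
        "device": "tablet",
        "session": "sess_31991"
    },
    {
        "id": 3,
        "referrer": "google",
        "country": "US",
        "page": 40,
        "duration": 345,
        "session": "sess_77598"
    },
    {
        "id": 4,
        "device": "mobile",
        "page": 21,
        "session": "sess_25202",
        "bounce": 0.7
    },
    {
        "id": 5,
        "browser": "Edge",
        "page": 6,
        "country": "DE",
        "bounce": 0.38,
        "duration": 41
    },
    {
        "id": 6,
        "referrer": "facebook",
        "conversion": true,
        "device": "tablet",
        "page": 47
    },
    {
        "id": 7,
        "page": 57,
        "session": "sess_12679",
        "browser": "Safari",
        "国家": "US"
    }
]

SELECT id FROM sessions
[1, 2, 3, 4, 5, 6, 7]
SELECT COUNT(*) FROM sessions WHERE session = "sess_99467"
1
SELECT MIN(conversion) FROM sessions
False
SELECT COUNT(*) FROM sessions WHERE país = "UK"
1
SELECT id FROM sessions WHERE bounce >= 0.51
[1, 4]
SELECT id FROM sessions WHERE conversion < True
[1]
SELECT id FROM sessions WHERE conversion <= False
[1]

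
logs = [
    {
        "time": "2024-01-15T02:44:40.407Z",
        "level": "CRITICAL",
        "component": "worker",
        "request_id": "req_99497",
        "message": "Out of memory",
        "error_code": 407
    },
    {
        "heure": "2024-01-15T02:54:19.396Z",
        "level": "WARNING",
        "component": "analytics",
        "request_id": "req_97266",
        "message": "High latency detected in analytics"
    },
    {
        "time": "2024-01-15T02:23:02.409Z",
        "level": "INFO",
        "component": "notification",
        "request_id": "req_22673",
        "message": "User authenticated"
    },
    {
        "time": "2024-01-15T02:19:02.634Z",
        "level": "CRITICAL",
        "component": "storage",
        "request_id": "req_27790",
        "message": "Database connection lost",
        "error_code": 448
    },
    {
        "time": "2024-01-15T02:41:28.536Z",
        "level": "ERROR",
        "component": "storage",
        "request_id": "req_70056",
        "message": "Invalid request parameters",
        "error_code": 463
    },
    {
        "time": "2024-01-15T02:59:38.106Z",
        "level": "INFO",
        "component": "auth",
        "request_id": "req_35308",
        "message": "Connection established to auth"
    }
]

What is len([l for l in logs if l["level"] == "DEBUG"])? 0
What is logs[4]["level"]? "ERROR"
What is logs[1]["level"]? "WARNING"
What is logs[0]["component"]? "worker"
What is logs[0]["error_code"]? 407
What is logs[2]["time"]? "2024-01-15T02:23:02.409Z"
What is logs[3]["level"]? "CRITICAL"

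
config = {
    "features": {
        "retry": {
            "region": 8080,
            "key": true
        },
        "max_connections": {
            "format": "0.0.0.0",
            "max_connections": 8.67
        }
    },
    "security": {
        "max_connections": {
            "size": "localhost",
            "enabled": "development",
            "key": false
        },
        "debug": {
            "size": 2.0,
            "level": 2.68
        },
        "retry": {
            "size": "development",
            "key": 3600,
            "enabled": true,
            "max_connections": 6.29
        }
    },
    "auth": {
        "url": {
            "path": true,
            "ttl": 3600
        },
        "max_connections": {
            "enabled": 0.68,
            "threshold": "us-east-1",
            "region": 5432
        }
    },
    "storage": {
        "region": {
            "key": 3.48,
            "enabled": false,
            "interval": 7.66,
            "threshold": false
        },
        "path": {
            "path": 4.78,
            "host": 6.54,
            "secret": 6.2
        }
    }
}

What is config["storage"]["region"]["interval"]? 7.66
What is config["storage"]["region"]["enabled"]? False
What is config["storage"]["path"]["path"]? 4.78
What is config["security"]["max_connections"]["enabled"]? "development"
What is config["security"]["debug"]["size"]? 2.0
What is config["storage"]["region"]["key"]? 3.48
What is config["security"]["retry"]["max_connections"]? 6.29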